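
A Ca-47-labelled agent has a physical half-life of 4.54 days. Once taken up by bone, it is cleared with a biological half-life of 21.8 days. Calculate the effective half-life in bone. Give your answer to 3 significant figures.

1/t_eff = 1/t_phys + 1/t_biol = 1/4.54 + 1/21.8 = 0.26614 per day.
t_eff = 4.54 × 21.8 / (4.54 + 21.8) ≈ 3.7575 days.

3.76 days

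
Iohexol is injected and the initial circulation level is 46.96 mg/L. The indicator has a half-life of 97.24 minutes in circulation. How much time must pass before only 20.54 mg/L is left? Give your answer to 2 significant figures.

Fraction remaining = 20.54/46.96 ≈ 0.43739.
n = log₂(46.96/20.54) = ln(2.2863)/ln 2 ≈ 1.193 half-lives.
t = n × t½ = 1.193 × 97.24 ≈ 116.01 minutes.

120 minutes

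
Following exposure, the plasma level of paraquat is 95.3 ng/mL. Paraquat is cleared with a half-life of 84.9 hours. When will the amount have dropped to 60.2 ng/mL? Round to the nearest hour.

Fraction remaining = 60.2/95.3 ≈ 0.63169.
n = log₂(95.3/60.2) = ln(1.5831)/ln 2 ≈ 0.66271 half-lives.
t = n × t½ = 0.66271 × 84.9 ≈ 56.264 hours.

56 hours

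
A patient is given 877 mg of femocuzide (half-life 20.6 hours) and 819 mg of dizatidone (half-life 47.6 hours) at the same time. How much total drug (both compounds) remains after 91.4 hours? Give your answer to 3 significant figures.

femocuzide: 877 × (1/2)^(91.4/20.6) = 877 × (1/2)^4.4369 ≈ 40.491 mg.
dizatidone: 819 × (1/2)^(91.4/47.6) = 819 × (1/2)^1.9202 ≈ 216.4 mg.
Total = 40.491 + 216.4 ≈ 256.89 mg.

257 mg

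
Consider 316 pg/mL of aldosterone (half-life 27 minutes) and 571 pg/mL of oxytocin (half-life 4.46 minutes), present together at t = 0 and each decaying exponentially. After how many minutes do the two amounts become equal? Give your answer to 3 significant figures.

4.56 minutes

Set 316·(1/2)^(t/27) = 571·(1/2)^(t/4.46).
Taking log₂: log₂(316/571) = t·(1/27 − 1/4.46).
log₂(0.55342) = -0.85357; 1/27 − 1/4.46 = -0.18718.
t = -0.85357 / -0.18718 ≈ 4.5602 minutes.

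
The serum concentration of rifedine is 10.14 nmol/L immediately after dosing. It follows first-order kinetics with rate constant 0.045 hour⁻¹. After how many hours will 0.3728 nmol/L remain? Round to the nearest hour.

73 hours

t½ = ln 2 / λ = 0.69315 / 0.045 ≈ 15.403 hours.
Fraction remaining = 0.3728/10.14 ≈ 0.036765.
n = log₂(10.14/0.3728) = ln(27.2)/ln 2 ≈ 4.7655 half-lives.
t = n × t½ = 4.7655 × 15.403 ≈ 73.404 hours.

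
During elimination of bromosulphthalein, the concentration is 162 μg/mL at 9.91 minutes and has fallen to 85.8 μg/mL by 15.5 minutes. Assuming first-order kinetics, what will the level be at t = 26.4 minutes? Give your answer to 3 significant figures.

24.8 μg/mL

Over Δt = 15.5 − 9.91 = 5.59 minutes, the level fell by a factor of 162/85.8 ≈ 1.8881.
n = log₂(1.8881) ≈ 0.91694 half-lives, so t½ = 5.59/0.91694 ≈ 6.0963 minutes.
From t = 15.5 to t = 26.4: 85.8 × (1/2)^((26.4−15.5)/6.0963) ≈ 24.846 μg/mL.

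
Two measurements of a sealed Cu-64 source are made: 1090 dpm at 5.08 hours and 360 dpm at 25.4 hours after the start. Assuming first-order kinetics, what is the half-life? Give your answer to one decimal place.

Over Δt = 25.4 − 5.08 = 20.32 hours, the level fell by a factor of 1090/360 ≈ 3.0278.
n = log₂(3.0278) ≈ 1.5983 half-lives, so t½ = 20.32/1.5983 ≈ 12.714 hours.

12.7 hours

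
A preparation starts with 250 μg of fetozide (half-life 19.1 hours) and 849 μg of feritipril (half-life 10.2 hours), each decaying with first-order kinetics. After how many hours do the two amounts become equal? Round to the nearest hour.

Set 250·(1/2)^(t/19.1) = 849·(1/2)^(t/10.2).
Taking log₂: log₂(250/849) = t·(1/19.1 − 1/10.2).
log₂(0.29446) = -1.7638; 1/19.1 − 1/10.2 = -0.045683.
t = -1.7638 / -0.045683 ≈ 38.61 hours.

39 hours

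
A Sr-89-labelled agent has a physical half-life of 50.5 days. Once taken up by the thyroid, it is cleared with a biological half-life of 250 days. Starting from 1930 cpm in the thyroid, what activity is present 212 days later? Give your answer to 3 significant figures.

58.4 cpm

1/t_eff = 1/t_phys + 1/t_biol = 1/50.5 + 1/250 = 0.023802 per day.
t_eff = 50.5 × 250 / (50.5 + 250) ≈ 42.013 days.
Remaining = 1930 × (1/2)^(212/42.013) = 1930 × (1/2)^5.046 ≈ 58.419 cpm.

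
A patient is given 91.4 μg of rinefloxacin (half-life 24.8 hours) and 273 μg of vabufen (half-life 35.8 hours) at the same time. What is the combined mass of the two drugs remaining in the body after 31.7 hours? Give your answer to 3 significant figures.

rinefloxacin: 91.4 × (1/2)^(31.7/24.8) = 91.4 × (1/2)^1.2782 ≈ 37.684 μg.
vabufen: 273 × (1/2)^(31.7/35.8) = 273 × (1/2)^0.88547 ≈ 147.78 μg.
Total = 37.684 + 147.78 ≈ 185.46 μg.

185 μg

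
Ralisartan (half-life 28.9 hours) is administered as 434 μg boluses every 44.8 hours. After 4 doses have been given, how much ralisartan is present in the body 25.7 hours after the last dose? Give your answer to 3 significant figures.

The 4 doses were given 160.1, 115.3, 70.5, 25.7 hours ago.
Total = 434·(1/2)^(160.1/28.9) + 434·(1/2)^(115.3/28.9) + 434·(1/2)^(70.5/28.9) + 434·(1/2)^(25.7/28.9)
      = 9.3292 + 27.321 + 80.01 + 234.31 ≈ 350.97 μg.

351 μg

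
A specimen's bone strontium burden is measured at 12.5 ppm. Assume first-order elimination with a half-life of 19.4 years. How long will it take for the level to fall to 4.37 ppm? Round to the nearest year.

Fraction remaining = 4.37/12.5 ≈ 0.3496.
n = log₂(12.5/4.37) = ln(2.8604)/ln 2 ≈ 1.5162 half-lives.
t = n × t½ = 1.5162 × 19.4 ≈ 29.415 years.

29 years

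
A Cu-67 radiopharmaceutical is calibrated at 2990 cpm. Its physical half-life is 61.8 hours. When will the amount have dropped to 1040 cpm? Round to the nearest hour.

Fraction remaining = 1040/2990 ≈ 0.34783.
n = log₂(2990/1040) = ln(2.875)/ln 2 ≈ 1.5236 half-lives.
t = n × t½ = 1.5236 × 61.8 ≈ 94.156 hours.

94 hours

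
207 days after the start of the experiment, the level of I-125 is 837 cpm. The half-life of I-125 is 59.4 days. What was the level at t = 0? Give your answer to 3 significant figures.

9370 cpm

Number of half-lives elapsed: n = 207/59.4 ≈ 3.4848.
A₀ = A × 2^n = 837 × 2^3.4848 = 837 × 11.196 ≈ 9370.6 cpm.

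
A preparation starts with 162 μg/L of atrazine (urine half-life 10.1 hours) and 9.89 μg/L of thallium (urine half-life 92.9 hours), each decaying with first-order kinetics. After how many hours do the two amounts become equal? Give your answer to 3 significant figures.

Set 162·(1/2)^(t/10.1) = 9.89·(1/2)^(t/92.9).
Taking log₂: log₂(162/9.89) = t·(1/10.1 − 1/92.9).
log₂(16.38) = 4.0339; 1/10.1 − 1/92.9 = 0.088246.
t = 4.0339 / 0.088246 ≈ 45.712 hours.

45.7 hours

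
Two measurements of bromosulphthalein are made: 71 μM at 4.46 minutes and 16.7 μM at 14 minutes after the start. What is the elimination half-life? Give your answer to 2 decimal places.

Over Δt = 14 − 4.46 = 9.54 minutes, the level fell by a factor of 71/16.7 ≈ 4.2515.
n = log₂(4.2515) ≈ 2.088 half-lives, so t½ = 9.54/2.088 ≈ 4.569 minutes.

4.57 minutes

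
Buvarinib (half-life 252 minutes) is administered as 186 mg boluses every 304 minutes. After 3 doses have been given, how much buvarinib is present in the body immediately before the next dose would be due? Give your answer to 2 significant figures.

130 mg

The 3 doses were given 912, 608, 304 minutes ago.
Total = 186·(1/2)^(912/252) + 186·(1/2)^(608/252) + 186·(1/2)^(304/252)
      = 15.138 + 34.932 + 80.606 ≈ 130.68 mg.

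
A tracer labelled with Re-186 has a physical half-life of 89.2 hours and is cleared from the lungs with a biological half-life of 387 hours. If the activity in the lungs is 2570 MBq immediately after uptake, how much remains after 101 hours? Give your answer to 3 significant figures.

1/t_eff = 1/t_phys + 1/t_biol = 1/89.2 + 1/387 = 0.013795 per hour.
t_eff = 89.2 × 387 / (89.2 + 387) ≈ 72.491 hours.
Remaining = 2570 × (1/2)^(101/72.491) = 2570 × (1/2)^1.3933 ≈ 978.4 MBq.

978 MBq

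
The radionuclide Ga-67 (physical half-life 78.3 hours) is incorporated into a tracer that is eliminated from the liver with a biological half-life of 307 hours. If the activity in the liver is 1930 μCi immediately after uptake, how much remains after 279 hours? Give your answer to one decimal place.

87.0 μCi

1/t_eff = 1/t_phys + 1/t_biol = 1/78.3 + 1/307 = 0.016029 per hour.
t_eff = 78.3 × 307 / (78.3 + 307) ≈ 62.388 hours.
Remaining = 1930 × (1/2)^(279/62.388) = 1930 × (1/2)^4.472 ≈ 86.966 μCi.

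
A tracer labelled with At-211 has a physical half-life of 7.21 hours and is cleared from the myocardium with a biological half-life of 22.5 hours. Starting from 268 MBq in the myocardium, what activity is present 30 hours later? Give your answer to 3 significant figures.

1/t_eff = 1/t_phys + 1/t_biol = 1/7.21 + 1/22.5 = 0.18314 per hour.
t_eff = 7.21 × 22.5 / (7.21 + 22.5) ≈ 5.4603 hours.
Remaining = 268 × (1/2)^(30/5.4603) = 268 × (1/2)^5.4942 ≈ 5.9458 MBq.

5.95 MBq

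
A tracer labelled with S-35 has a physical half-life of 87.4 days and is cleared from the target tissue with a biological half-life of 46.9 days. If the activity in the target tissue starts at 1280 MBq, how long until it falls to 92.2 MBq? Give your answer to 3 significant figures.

116 days

1/t_eff = 1/t_phys + 1/t_biol = 1/87.4 + 1/46.9 = 0.032764 per day.
t_eff = 87.4 × 46.9 / (87.4 + 46.9) ≈ 30.522 days.
n = log₂(1280/92.2) ≈ 3.7952; t = 3.7952 × 30.522 ≈ 115.84 days.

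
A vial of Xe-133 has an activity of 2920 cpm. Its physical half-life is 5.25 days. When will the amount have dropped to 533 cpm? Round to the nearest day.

13 days

Fraction remaining = 533/2920 ≈ 0.18253.
n = log₂(2920/533) = ln(5.4784)/ln 2 ≈ 2.4538 half-lives.
t = n × t½ = 2.4538 × 5.25 ≈ 12.882 days.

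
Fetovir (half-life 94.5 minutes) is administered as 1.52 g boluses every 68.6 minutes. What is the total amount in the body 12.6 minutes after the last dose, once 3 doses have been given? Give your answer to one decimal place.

The 3 doses were given 149.8, 81.2, 12.6 minutes ago.
Total = 1.52·(1/2)^(149.8/94.5) + 1.52·(1/2)^(81.2/94.5) + 1.52·(1/2)^(12.6/94.5)
      = 0.50659 + 0.83788 + 1.3858 ≈ 2.7303 g.

2.7 g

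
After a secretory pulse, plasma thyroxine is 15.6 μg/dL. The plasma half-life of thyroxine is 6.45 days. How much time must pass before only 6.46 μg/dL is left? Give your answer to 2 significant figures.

8.2 days

Fraction remaining = 6.46/15.6 ≈ 0.4141.
n = log₂(15.6/6.46) = ln(2.4149)/ln 2 ≈ 1.2719 half-lives.
t = n × t½ = 1.2719 × 6.45 ≈ 8.204 days.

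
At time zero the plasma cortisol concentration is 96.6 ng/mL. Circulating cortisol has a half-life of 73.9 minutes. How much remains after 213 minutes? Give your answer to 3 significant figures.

13.1 ng/mL

Number of half-lives: n = 213/73.9 ≈ 2.8823.
Remaining = 96.6 × (1/2)^2.8823 = 96.6 × 0.13563 ≈ 13.102 ng/mL.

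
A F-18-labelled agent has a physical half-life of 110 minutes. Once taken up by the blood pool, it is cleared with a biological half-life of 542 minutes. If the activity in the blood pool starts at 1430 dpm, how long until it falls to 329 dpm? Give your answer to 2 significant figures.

190 minutes

1/t_eff = 1/t_phys + 1/t_biol = 1/110 + 1/542 = 0.010936 per minute.
t_eff = 110 × 542 / (110 + 542) ≈ 91.442 minutes.
n = log₂(1430/329) ≈ 2.1199; t = 2.1199 × 91.442 ≈ 193.84 minutes.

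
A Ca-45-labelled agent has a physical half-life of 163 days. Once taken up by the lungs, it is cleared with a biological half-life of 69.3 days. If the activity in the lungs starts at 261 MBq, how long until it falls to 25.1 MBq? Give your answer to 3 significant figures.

164 days

1/t_eff = 1/t_phys + 1/t_biol = 1/163 + 1/69.3 = 0.020565 per day.
t_eff = 163 × 69.3 / (163 + 69.3) ≈ 48.626 days.
n = log₂(261/25.1) ≈ 3.3783; t = 3.3783 × 48.626 ≈ 164.27 days.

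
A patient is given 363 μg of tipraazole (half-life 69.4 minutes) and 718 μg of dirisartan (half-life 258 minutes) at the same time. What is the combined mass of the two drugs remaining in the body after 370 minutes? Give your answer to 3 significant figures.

tipraazole: 363 × (1/2)^(370/69.4) = 363 × (1/2)^5.3314 ≈ 9.0155 μg.
dirisartan: 718 × (1/2)^(370/258) = 718 × (1/2)^1.4341 ≈ 265.71 μg.
Total = 9.0155 + 265.71 ≈ 274.73 μg.

275 μg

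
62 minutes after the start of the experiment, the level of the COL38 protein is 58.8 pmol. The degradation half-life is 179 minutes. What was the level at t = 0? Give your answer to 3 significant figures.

Number of half-lives elapsed: n = 62/179 ≈ 0.34637.
A₀ = A × 2^n = 58.8 × 2^0.34637 = 58.8 × 1.2714 ≈ 74.756 pmol.

74.8 pmol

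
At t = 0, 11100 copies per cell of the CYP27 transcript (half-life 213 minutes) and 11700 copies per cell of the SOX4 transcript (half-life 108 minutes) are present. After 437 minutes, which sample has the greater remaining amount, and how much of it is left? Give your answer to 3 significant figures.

CYP27 transcript, 2680 copies per cell

CYP27 transcript: 11100 × (1/2)^2.0516 ≈ 2677.4 copies per cell.
SOX4 transcript: 11700 × (1/2)^4.0463 ≈ 708.16 copies per cell.
CYP27 transcript has more remaining, at ≈ 2677.4 copies per cell.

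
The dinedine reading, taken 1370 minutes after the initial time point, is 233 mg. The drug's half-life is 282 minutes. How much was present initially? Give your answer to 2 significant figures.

Number of half-lives elapsed: n = 1370/282 ≈ 4.8582.
A₀ = A × 2^n = 233 × 2^4.8582 = 233 × 29.004 ≈ 6757.8 mg.

6800 mg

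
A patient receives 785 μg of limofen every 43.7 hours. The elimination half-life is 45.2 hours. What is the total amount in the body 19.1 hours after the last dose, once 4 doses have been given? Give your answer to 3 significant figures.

The 4 doses were given 150.2, 106.5, 62.8, 19.1 hours ago.
Total = 785·(1/2)^(150.2/45.2) + 785·(1/2)^(106.5/45.2) + 785·(1/2)^(62.8/45.2) + 785·(1/2)^(19.1/45.2)
      = 78.441 + 153.31 + 299.66 + 585.69 ≈ 1117.1 μg.

1120 μg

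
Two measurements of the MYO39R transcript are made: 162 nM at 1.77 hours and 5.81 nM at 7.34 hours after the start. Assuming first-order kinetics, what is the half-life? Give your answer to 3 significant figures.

Over Δt = 7.34 − 1.77 = 5.57 hours, the level fell by a factor of 162/5.81 ≈ 27.883.
n = log₂(27.883) ≈ 4.8013 half-lives, so t½ = 5.57/4.8013 ≈ 1.1601 hours.

1.16 hours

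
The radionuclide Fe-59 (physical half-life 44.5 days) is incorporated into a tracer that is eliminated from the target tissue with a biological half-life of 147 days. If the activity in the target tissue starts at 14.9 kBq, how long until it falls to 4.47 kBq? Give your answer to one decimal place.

1/t_eff = 1/t_phys + 1/t_biol = 1/44.5 + 1/147 = 0.029275 per day.
t_eff = 44.5 × 147 / (44.5 + 147) ≈ 34.159 days.
n = log₂(14.9/4.47) ≈ 1.737; t = 1.737 × 34.159 ≈ 59.333 days.

59.3 days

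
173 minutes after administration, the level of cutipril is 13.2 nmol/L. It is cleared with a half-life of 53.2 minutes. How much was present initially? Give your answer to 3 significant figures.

126 nmol/L

Number of half-lives elapsed: n = 173/53.2 ≈ 3.2519.
A₀ = A × 2^n = 13.2 × 2^3.2519 = 13.2 × 9.5261 ≈ 125.74 nmol/L.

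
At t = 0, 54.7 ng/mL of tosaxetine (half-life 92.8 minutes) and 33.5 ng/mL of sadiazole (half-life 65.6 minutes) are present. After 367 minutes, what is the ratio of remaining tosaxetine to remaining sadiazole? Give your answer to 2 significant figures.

5.1

tosaxetine: 54.7 × (1/2)^(367/92.8) = 54.7 × (1/2)^3.9547 ≈ 3.5277 ng/mL.
sadiazole: 33.5 × (1/2)^(367/65.6) = 33.5 × (1/2)^5.5945 ≈ 0.69331 ng/mL.
Ratio ≈ 3.5277 / 0.69331 ≈ 5.0882.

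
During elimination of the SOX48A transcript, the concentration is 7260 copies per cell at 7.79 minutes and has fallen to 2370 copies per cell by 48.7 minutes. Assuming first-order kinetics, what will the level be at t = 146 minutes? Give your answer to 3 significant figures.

Over Δt = 48.7 − 7.79 = 40.91 minutes, the level fell by a factor of 7260/2370 ≈ 3.0633.
n = log₂(3.0633) ≈ 1.6151 half-lives, so t½ = 40.91/1.6151 ≈ 25.33 minutes.
From t = 48.7 to t = 146: 2370 × (1/2)^((146−48.7)/25.33) ≈ 165.35 copies per cell.

165 copies per cell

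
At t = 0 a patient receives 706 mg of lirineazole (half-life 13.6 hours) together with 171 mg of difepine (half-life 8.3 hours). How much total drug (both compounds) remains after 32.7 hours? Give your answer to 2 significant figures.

140 mg

lirineazole: 706 × (1/2)^(32.7/13.6) = 706 × (1/2)^2.4044 ≈ 133.35 mg.
difepine: 171 × (1/2)^(32.7/8.3) = 171 × (1/2)^3.9398 ≈ 11.143 mg.
Total = 133.35 + 11.143 ≈ 144.5 mg.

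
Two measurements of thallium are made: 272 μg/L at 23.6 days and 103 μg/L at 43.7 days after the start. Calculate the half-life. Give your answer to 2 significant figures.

14 days

Over Δt = 43.7 − 23.6 = 20.1 days, the level fell by a factor of 272/103 ≈ 2.6408.
n = log₂(2.6408) ≈ 1.401 half-lives, so t½ = 20.1/1.401 ≈ 14.347 days.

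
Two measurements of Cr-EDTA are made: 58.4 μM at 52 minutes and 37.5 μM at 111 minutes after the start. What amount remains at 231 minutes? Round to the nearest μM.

Over Δt = 111 − 52 = 59 minutes, the level fell by a factor of 58.4/37.5 ≈ 1.5573.
n = log₂(1.5573) ≈ 0.63908 half-lives, so t½ = 59/0.63908 ≈ 92.321 minutes.
From t = 111 to t = 231: 37.5 × (1/2)^((231−111)/92.321) ≈ 15.232 μM.

15 μM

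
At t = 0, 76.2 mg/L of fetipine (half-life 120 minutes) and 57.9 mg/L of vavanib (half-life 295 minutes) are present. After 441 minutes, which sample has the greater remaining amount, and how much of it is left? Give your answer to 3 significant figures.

vavanib, 20.5 mg/L

fetipine: 76.2 × (1/2)^3.675 ≈ 5.9658 mg/L.
vavanib: 57.9 × (1/2)^1.4949 ≈ 20.543 mg/L.
Vavanib has more remaining, at ≈ 20.543 mg/L.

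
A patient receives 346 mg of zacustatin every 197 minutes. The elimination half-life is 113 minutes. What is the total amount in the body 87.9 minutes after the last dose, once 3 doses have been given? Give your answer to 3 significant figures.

The 3 doses were given 481.9, 284.9, 87.9 minutes ago.
Total = 346·(1/2)^(481.9/113) + 346·(1/2)^(284.9/113) + 346·(1/2)^(87.9/113)
      = 18.001 + 60.271 + 201.8 ≈ 280.07 mg.

280 mg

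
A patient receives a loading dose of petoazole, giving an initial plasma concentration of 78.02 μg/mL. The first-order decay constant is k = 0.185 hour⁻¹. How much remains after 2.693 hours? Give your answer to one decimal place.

47.4 μg/mL

t½ = ln 2 / k = 0.69315 / 0.185 ≈ 3.7467 hours.
Number of half-lives: n = 2.693/3.7467 ≈ 0.71876.
Remaining = 78.02 × (1/2)^0.71876 = 78.02 × 0.60762 ≈ 47.407 μg/mL.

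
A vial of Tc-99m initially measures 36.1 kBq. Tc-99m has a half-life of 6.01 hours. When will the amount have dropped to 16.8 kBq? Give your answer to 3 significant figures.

Fraction remaining = 16.8/36.1 ≈ 0.46537.
n = log₂(36.1/16.8) = ln(2.1488)/ln 2 ≈ 1.1035 half-lives.
t = n × t½ = 1.1035 × 6.01 ≈ 6.6323 hours.

6.63 hours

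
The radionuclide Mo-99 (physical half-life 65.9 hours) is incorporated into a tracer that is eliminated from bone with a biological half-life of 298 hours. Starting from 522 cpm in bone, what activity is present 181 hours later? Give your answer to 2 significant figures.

1/t_eff = 1/t_phys + 1/t_biol = 1/65.9 + 1/298 = 0.01853 per hour.
t_eff = 65.9 × 298 / (65.9 + 298) ≈ 53.966 hours.
Remaining = 522 × (1/2)^(181/53.966) = 522 × (1/2)^3.354 ≈ 51.053 cpm.

51 cpm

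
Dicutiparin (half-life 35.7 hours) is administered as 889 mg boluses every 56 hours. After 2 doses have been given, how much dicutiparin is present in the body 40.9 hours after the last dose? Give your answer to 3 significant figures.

The 2 doses were given 96.9, 40.9 hours ago.
Total = 889·(1/2)^(96.9/35.7) + 889·(1/2)^(40.9/35.7)
      = 135.46 + 401.81 ≈ 537.28 mg.

537 mg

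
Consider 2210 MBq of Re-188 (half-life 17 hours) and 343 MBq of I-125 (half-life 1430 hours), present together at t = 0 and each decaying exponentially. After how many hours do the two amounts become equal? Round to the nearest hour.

Set 2210·(1/2)^(t/17) = 343·(1/2)^(t/1430).
Taking log₂: log₂(2210/343) = t·(1/17 − 1/1430).
log₂(6.4431) = 2.6878; 1/17 − 1/1430 = 0.058124.
t = 2.6878 / 0.058124 ≈ 46.242 hours.

46 hours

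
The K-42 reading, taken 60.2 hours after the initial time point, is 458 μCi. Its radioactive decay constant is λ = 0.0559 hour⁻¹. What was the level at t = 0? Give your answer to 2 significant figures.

13000 μCi

t½ = ln 2 / λ = 0.69315 / 0.0559 ≈ 12.4 hours.
Number of half-lives elapsed: n = 60.2/12.4 ≈ 4.8549.
A₀ = A × 2^n = 458 × 2^4.8549 = 458 × 28.939 ≈ 13254 μCi.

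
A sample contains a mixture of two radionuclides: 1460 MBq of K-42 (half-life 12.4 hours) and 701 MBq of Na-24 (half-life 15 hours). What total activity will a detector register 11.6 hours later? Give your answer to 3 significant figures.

K-42: 1460 × (1/2)^(11.6/12.4) = 1460 × (1/2)^0.93548 ≈ 763.39 MBq.
Na-24: 701 × (1/2)^(11.6/15) = 701 × (1/2)^0.77333 ≈ 410.13 MBq.
Total = 763.39 + 410.13 ≈ 1173.5 MBq.

1170 MBq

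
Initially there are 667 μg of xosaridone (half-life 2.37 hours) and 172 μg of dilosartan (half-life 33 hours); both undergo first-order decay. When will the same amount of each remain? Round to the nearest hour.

5 hours

Set 667·(1/2)^(t/2.37) = 172·(1/2)^(t/33).
Taking log₂: log₂(667/172) = t·(1/2.37 − 1/33).
log₂(3.8779) = 1.9553; 1/2.37 − 1/33 = 0.39164.
t = 1.9553 / 0.39164 ≈ 4.9926 hours.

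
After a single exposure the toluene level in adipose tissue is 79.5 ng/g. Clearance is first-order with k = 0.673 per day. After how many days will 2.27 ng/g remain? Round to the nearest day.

5 days

t½ = ln 2 / k = 0.69315 / 0.673 ≈ 1.0299 days.
Fraction remaining = 2.27/79.5 ≈ 0.028553.
n = log₂(79.5/2.27) = ln(35.022)/ln 2 ≈ 5.1302 half-lives.
t = n × t½ = 5.1302 × 1.0299 ≈ 5.2838 days.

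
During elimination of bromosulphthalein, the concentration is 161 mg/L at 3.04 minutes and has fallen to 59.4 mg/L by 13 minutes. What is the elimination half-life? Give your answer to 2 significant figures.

Over Δt = 13 − 3.04 = 9.96 minutes, the level fell by a factor of 161/59.4 ≈ 2.7104.
n = log₂(2.7104) ≈ 1.4385 half-lives, so t½ = 9.96/1.4385 ≈ 6.9238 minutes.

6.9 minutes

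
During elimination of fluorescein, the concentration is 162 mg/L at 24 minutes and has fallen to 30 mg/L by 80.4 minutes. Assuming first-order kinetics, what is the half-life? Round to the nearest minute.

Over Δt = 80.4 − 24 = 56.4 minutes, the level fell by a factor of 162/30 ≈ 5.4.
n = log₂(5.4) ≈ 2.433 half-lives, so t½ = 56.4/2.433 ≈ 23.182 minutes.

23 minutes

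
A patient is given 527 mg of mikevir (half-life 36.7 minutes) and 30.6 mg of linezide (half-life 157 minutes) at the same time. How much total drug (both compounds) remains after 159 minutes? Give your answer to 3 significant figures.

mikevir: 527 × (1/2)^(159/36.7) = 527 × (1/2)^4.3324 ≈ 26.159 mg.
linezide: 30.6 × (1/2)^(159/157) = 30.6 × (1/2)^1.0127 ≈ 15.165 mg.
Total = 26.159 + 15.165 ≈ 41.324 mg.

41.3 mg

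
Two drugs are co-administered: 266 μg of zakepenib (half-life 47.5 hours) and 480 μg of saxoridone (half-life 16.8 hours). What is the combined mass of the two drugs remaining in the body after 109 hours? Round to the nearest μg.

zakepenib: 266 × (1/2)^(109/47.5) = 266 × (1/2)^2.2947 ≈ 54.212 μg.
saxoridone: 480 × (1/2)^(109/16.8) = 480 × (1/2)^6.4881 ≈ 5.3472 μg.
Total = 54.212 + 5.3472 ≈ 59.559 μg.

60 μg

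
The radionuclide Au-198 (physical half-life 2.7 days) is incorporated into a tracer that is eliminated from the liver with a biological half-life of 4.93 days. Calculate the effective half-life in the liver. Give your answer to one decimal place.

1.7 days

1/t_eff = 1/t_phys + 1/t_biol = 1/2.7 + 1/4.93 = 0.57321 per day.
t_eff = 2.7 × 4.93 / (2.7 + 4.93) ≈ 1.7446 days.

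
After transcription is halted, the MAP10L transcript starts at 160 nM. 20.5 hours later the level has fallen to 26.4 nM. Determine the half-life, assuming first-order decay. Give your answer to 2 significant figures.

7.9 hours

A/A₀ = 26.4/160 ≈ 0.165.
n = log₂(6.0606) ≈ 2.5995 half-lives elapsed in 20.5 hours.
t½ = 20.5/2.5995 ≈ 7.8862 hours.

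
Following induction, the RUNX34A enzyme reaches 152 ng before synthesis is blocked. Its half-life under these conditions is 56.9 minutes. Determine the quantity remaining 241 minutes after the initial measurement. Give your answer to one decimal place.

Number of half-lives: n = 241/56.9 ≈ 4.2355.
Remaining = 152 × (1/2)^4.2355 = 152 × 0.053087 ≈ 8.0692 ng.

8.1 ng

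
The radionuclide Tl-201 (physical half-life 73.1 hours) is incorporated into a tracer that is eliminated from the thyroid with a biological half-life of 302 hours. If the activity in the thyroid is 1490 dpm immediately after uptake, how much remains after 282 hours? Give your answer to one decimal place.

1/t_eff = 1/t_phys + 1/t_biol = 1/73.1 + 1/302 = 0.016991 per hour.
t_eff = 73.1 × 302 / (73.1 + 302) ≈ 58.854 hours.
Remaining = 1490 × (1/2)^(282/58.854) = 1490 × (1/2)^4.7915 ≈ 53.802 dpm.

53.8 dpm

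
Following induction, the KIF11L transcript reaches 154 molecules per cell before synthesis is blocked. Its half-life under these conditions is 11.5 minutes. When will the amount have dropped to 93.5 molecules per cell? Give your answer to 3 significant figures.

Fraction remaining = 93.5/154 ≈ 0.60714.
n = log₂(154/93.5) = ln(1.6471)/ln 2 ≈ 0.71989 half-lives.
t = n × t½ = 0.71989 × 11.5 ≈ 8.2788 minutes.

8.28 minutes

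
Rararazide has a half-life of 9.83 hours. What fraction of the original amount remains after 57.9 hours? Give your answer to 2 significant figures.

n = 57.9/9.83 ≈ 5.8901 half-lives.
Fraction remaining = (1/2)^5.8901 ≈ 0.016861.

0.017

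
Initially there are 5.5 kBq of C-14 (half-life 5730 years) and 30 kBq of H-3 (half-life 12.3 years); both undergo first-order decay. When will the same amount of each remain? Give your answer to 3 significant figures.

Set 5.5·(1/2)^(t/5730) = 30·(1/2)^(t/12.3).
Taking log₂: log₂(5.5/30) = t·(1/5730 − 1/12.3).
log₂(0.18333) = -2.4475; 1/5730 − 1/12.3 = -0.081126.
t = -2.4475 / -0.081126 ≈ 30.169 years.

30.2 years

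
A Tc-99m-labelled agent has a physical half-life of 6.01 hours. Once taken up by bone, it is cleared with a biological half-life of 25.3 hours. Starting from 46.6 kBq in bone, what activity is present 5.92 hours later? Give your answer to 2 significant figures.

20 kBq

1/t_eff = 1/t_phys + 1/t_biol = 1/6.01 + 1/25.3 = 0.20592 per hour.
t_eff = 6.01 × 25.3 / (6.01 + 25.3) ≈ 4.8564 hours.
Remaining = 46.6 × (1/2)^(5.92/4.8564) = 46.6 × (1/2)^1.219 ≈ 20.018 kBq.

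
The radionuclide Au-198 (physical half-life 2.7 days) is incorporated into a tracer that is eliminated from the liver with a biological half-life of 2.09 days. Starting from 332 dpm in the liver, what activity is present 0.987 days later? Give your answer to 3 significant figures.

186 dpm

1/t_eff = 1/t_phys + 1/t_biol = 1/2.7 + 1/2.09 = 0.84884 per day.
t_eff = 2.7 × 2.09 / (2.7 + 2.09) ≈ 1.1781 days.
Remaining = 332 × (1/2)^(0.987/1.1781) = 332 × (1/2)^0.8378 ≈ 185.75 dpm.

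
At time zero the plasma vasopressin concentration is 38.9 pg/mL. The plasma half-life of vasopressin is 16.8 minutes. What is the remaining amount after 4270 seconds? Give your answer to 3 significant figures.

Convert the elapsed time: 4270 seconds = 71.1667 minutes.
Number of half-lives: n = 71.1667/16.8 ≈ 4.2361.
Remaining = 38.9 × (1/2)^4.2361 = 38.9 × 0.053064 ≈ 2.0642 pg/mL.

2.06 pg/mL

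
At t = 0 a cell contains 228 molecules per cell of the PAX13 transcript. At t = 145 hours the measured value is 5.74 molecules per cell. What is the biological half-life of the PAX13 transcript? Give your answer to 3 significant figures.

A/A₀ = 5.74/228 ≈ 0.025175.
n = log₂(39.721) ≈ 5.3118 half-lives elapsed in 145 hours.
t½ = 145/5.3118 ≈ 27.298 hours.

27.3 hours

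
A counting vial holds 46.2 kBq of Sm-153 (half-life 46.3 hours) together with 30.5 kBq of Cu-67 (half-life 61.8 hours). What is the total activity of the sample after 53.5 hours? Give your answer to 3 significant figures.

37.5 kBq

Sm-153: 46.2 × (1/2)^(53.5/46.3) = 46.2 × (1/2)^1.1555 ≈ 20.74 kBq.
Cu-67: 30.5 × (1/2)^(53.5/61.8) = 30.5 × (1/2)^0.8657 ≈ 16.738 kBq.
Total = 20.74 + 16.738 ≈ 37.477 kBq.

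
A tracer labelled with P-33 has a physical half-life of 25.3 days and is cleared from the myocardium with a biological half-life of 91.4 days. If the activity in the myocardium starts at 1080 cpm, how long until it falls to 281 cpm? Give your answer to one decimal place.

1/t_eff = 1/t_phys + 1/t_biol = 1/25.3 + 1/91.4 = 0.050467 per day.
t_eff = 25.3 × 91.4 / (25.3 + 91.4) ≈ 19.815 days.
n = log₂(1080/281) ≈ 1.9424; t = 1.9424 × 19.815 ≈ 38.489 days.

38.5 days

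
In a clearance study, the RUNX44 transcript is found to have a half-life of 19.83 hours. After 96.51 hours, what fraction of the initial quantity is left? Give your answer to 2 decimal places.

0.03

n = 96.51/19.83 ≈ 4.8669 half-lives.
Fraction remaining = (1/2)^4.8669 ≈ 0.034271.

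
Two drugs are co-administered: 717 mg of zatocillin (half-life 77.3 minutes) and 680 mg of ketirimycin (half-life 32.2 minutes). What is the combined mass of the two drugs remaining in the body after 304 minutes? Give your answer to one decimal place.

47.9 mg

zatocillin: 717 × (1/2)^(304/77.3) = 717 × (1/2)^3.9327 ≈ 46.952 mg.
ketirimycin: 680 × (1/2)^(304/32.2) = 680 × (1/2)^9.441 ≈ 0.97833 mg.
Total = 46.952 + 0.97833 ≈ 47.93 mg.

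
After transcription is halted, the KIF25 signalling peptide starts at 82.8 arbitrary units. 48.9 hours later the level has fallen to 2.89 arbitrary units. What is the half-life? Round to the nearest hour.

A/A₀ = 2.89/82.8 ≈ 0.034903.
n = log₂(28.651) ≈ 4.8405 half-lives elapsed in 48.9 hours.
t½ = 48.9/4.8405 ≈ 10.102 hours.

10 hours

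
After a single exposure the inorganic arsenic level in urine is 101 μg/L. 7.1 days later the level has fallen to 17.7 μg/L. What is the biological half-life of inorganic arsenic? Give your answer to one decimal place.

A/A₀ = 17.7/101 ≈ 0.17525.
n = log₂(5.7062) ≈ 2.5125 half-lives elapsed in 7.1 days.
t½ = 7.1/2.5125 ≈ 2.8258 days.

2.8 days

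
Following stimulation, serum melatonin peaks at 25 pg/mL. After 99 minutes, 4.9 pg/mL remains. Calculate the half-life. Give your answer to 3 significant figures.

42.1 minutes

A/A₀ = 4.9/25 ≈ 0.196.
n = log₂(5.102) ≈ 2.3511 half-lives elapsed in 99 minutes.
t½ = 99/2.3511 ≈ 42.108 minutes.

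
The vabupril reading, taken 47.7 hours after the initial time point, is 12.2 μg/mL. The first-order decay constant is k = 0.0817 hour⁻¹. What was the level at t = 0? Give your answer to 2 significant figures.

600 μg/mL

t½ = ln 2 / k = 0.69315 / 0.0817 ≈ 8.4841 hours.
Number of half-lives elapsed: n = 47.7/8.4841 ≈ 5.6223.
A₀ = A × 2^n = 12.2 × 2^5.6223 = 12.2 × 49.259 ≈ 600.96 μg/mL.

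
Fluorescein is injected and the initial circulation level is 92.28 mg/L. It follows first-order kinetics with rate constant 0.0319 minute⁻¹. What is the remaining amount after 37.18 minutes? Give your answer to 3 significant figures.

28.2 mg/L

t½ = ln 2 / k = 0.69315 / 0.0319 ≈ 21.729 minutes.
Number of half-lives: n = 37.18/21.729 ≈ 1.7111.
Remaining = 92.28 × (1/2)^1.7111 = 92.28 × 0.30543 ≈ 28.185 mg/L.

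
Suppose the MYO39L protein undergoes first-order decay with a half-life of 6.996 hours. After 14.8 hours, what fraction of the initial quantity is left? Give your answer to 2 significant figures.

0.23

n = 14.8/6.996 ≈ 2.1155 half-lives.
Fraction remaining = (1/2)^2.1155 ≈ 0.23077.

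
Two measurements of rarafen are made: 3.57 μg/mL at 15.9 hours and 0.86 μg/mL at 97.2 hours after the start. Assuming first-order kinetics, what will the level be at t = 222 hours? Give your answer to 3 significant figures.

0.0967 μg/mL

Over Δt = 97.2 − 15.9 = 81.3 hours, the level fell by a factor of 3.57/0.86 ≈ 4.1512.
n = log₂(4.1512) ≈ 2.0535 half-lives, so t½ = 81.3/2.0535 ≈ 39.591 hours.
From t = 97.2 to t = 222: 0.86 × (1/2)^((222−97.2)/39.591) ≈ 0.096733 μg/mL.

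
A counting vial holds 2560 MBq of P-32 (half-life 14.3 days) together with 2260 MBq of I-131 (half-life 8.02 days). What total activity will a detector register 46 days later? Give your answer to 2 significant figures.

320 MBq

P-32: 2560 × (1/2)^(46/14.3) = 2560 × (1/2)^3.2168 ≈ 275.35 MBq.
I-131: 2260 × (1/2)^(46/8.02) = 2260 × (1/2)^5.7357 ≈ 42.413 MBq.
Total = 275.35 + 42.413 ≈ 317.77 MBq.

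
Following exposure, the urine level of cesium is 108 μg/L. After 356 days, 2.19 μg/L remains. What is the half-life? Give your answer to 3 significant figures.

A/A₀ = 2.19/108 ≈ 0.020278.
n = log₂(49.315) ≈ 5.624 half-lives elapsed in 356 days.
t½ = 356/5.624 ≈ 63.301 days.

63.3 days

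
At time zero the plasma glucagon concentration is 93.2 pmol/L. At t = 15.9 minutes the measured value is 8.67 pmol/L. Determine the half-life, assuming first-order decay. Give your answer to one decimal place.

4.6 minutes

A/A₀ = 8.67/93.2 ≈ 0.093026.
n = log₂(10.75) ≈ 3.4262 half-lives elapsed in 15.9 minutes.
t½ = 15.9/3.4262 ≈ 4.6407 minutes.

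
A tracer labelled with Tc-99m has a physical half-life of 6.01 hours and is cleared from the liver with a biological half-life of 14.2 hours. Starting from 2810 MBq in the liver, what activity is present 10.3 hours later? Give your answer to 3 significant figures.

518 MBq

1/t_eff = 1/t_phys + 1/t_biol = 1/6.01 + 1/14.2 = 0.23681 per hour.
t_eff = 6.01 × 14.2 / (6.01 + 14.2) ≈ 4.2228 hours.
Remaining = 2810 × (1/2)^(10.3/4.2228) = 2810 × (1/2)^2.4392 ≈ 518.14 MBq.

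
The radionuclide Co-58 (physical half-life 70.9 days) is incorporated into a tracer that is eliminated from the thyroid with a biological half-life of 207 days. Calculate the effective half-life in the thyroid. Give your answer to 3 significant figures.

1/t_eff = 1/t_phys + 1/t_biol = 1/70.9 + 1/207 = 0.018935 per day.
t_eff = 70.9 × 207 / (70.9 + 207) ≈ 52.811 days.

52.8 days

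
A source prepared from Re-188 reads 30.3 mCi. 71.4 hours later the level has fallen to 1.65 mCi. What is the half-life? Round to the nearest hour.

17 hours

A/A₀ = 1.65/30.3 ≈ 0.054455.
n = log₂(18.364) ≈ 4.1988 half-lives elapsed in 71.4 hours.
t½ = 71.4/4.1988 ≈ 17.005 hours.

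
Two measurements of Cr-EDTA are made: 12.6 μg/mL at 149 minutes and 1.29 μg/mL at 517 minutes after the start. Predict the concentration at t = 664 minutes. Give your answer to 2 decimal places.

0.52 μg/mL

Over Δt = 517 − 149 = 368 minutes, the level fell by a factor of 12.6/1.29 ≈ 9.7674.
n = log₂(9.7674) ≈ 3.288 half-lives, so t½ = 368/3.288 ≈ 111.92 minutes.
From t = 517 to t = 664: 1.29 × (1/2)^((664−517)/111.92) ≈ 0.51906 μg/mL.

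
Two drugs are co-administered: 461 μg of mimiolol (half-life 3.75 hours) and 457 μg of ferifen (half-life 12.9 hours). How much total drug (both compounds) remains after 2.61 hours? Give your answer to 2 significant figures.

mimiolol: 461 × (1/2)^(2.61/3.75) = 461 × (1/2)^0.696 ≈ 284.57 μg.
ferifen: 457 × (1/2)^(2.61/12.9) = 457 × (1/2)^0.20233 ≈ 397.2 μg.
Total = 284.57 + 397.2 ≈ 681.77 μg.

680 μg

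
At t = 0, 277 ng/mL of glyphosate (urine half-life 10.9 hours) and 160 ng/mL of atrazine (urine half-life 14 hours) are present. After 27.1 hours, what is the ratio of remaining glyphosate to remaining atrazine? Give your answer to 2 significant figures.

glyphosate: 277 × (1/2)^(27.1/10.9) = 277 × (1/2)^2.4862 ≈ 49.436 ng/mL.
atrazine: 160 × (1/2)^(27.1/14) = 160 × (1/2)^1.9357 ≈ 41.823 ng/mL.
Ratio ≈ 49.436 / 41.823 ≈ 1.182.

1.2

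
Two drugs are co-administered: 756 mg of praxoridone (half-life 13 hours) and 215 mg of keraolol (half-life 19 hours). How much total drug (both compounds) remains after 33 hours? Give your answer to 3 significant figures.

195 mg

praxoridone: 756 × (1/2)^(33/13) = 756 × (1/2)^2.5385 ≈ 130.13 mg.
keraolol: 215 × (1/2)^(33/19) = 215 × (1/2)^1.7368 ≈ 64.506 mg.
Total = 130.13 + 64.506 ≈ 194.63 mg.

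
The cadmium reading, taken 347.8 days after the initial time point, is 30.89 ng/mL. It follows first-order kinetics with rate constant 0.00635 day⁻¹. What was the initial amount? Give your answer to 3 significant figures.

281 ng/mL

t½ = ln 2 / λ = 0.69315 / 0.00635 ≈ 109.16 days.
Number of half-lives elapsed: n = 347.8/109.16 ≈ 3.1862.
A₀ = A × 2^n = 30.89 × 2^3.1862 = 30.89 × 9.1023 ≈ 281.17 ng/mL.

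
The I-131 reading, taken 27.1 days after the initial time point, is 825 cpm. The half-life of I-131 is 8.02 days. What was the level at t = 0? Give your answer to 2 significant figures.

Number of half-lives elapsed: n = 27.1/8.02 ≈ 3.3791.
A₀ = A × 2^n = 825 × 2^3.3791 = 825 × 10.404 ≈ 8583.2 cpm.

8600 cpm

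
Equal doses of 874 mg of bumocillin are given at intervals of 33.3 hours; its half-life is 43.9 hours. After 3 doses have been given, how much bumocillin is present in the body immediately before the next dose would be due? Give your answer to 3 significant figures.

The 3 doses were given 99.9, 66.6, 33.3 hours ago.
Total = 874·(1/2)^(99.9/43.9) + 874·(1/2)^(66.6/43.9) + 874·(1/2)^(33.3/43.9)
      = 180.5 + 305.37 + 516.62 ≈ 1002.5 mg.

1000 mg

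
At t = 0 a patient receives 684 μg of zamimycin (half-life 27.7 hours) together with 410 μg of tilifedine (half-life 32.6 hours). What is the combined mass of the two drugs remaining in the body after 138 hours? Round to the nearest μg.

43 μg

zamimycin: 684 × (1/2)^(138/27.7) = 684 × (1/2)^4.9819 ≈ 21.644 μg.
tilifedine: 410 × (1/2)^(138/32.6) = 410 × (1/2)^4.2331 ≈ 21.801 μg.
Total = 21.644 + 21.801 ≈ 43.446 μg.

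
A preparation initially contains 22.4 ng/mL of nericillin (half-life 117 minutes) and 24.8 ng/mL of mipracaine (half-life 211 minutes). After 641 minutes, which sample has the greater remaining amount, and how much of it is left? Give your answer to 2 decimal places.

mipracaine, 3.02 ng/mL

nericillin: 22.4 × (1/2)^5.4786 ≈ 0.50236 ng/mL.
mipracaine: 24.8 × (1/2)^3.0379 ≈ 3.0196 ng/mL.
Mipracaine has more remaining, at ≈ 3.0196 ng/mL.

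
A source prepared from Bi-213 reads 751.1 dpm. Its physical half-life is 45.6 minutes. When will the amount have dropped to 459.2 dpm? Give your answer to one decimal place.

Fraction remaining = 459.2/751.1 ≈ 0.61137.
n = log₂(751.1/459.2) = ln(1.6357)/ln 2 ≈ 0.70988 half-lives.
t = n × t½ = 0.70988 × 45.6 ≈ 32.371 minutes.

32.4 minutes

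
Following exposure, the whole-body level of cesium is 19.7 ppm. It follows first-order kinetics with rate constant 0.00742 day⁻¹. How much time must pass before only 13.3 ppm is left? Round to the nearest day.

t½ = ln 2 / λ = 0.69315 / 0.00742 ≈ 93.416 days.
Fraction remaining = 13.3/19.7 ≈ 0.67513.
n = log₂(19.7/13.3) = ln(1.4812)/ln 2 ≈ 0.56677 half-lives.
t = n × t½ = 0.56677 × 93.416 ≈ 52.945 days.

53 days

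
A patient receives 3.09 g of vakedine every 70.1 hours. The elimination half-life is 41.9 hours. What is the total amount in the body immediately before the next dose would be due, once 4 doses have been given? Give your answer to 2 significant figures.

1.4 g

The 4 doses were given 280.4, 210.3, 140.2, 70.1 hours ago.
Total = 3.09·(1/2)^(280.4/41.9) + 3.09·(1/2)^(210.3/41.9) + 3.09·(1/2)^(140.2/41.9) + 3.09·(1/2)^(70.1/41.9)
      = 0.029883 + 0.095293 + 0.30387 + 0.969 ≈ 1.3981 g.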